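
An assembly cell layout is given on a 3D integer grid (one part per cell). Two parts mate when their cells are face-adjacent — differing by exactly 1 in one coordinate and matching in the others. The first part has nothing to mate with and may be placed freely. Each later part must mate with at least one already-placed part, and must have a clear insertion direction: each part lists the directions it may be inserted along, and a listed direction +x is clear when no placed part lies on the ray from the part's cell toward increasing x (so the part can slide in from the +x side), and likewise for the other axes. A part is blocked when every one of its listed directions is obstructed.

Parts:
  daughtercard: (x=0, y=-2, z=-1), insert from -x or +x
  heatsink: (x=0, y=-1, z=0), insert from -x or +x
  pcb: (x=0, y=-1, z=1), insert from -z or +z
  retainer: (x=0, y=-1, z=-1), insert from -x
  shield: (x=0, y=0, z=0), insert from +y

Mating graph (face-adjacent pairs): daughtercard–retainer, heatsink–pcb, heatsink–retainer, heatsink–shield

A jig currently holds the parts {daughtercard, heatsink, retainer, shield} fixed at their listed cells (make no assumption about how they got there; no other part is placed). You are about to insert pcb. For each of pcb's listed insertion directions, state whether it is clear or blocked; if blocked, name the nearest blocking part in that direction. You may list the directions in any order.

+z: clear; -z: blocked by heatsink

-z: nearest on ray is heatsink@(0, -1, 0) ⇒ blocked
+z: ray from pcb(0, -1, 1) has no placed part ⇒ clear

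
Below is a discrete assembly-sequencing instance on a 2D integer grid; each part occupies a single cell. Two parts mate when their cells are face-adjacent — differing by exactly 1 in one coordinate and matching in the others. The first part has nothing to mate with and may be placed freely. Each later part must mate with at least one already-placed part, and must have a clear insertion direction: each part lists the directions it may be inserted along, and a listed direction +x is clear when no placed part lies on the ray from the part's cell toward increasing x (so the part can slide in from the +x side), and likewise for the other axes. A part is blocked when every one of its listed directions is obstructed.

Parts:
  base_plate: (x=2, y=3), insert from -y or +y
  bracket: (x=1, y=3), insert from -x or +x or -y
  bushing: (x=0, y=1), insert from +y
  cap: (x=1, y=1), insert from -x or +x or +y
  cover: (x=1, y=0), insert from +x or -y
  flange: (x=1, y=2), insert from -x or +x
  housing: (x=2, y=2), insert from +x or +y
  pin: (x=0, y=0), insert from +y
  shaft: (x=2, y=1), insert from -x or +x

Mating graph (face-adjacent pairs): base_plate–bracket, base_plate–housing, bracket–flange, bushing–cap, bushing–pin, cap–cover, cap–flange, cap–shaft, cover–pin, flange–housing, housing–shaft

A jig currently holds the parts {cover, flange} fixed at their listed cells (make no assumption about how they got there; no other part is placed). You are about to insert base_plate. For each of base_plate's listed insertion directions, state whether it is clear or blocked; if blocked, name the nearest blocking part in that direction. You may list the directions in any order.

-y: ray from base_plate(2, 3) has no placed part ⇒ clear
+y: ray from base_plate(2, 3) has no placed part ⇒ clear

+y: clear; -y: clear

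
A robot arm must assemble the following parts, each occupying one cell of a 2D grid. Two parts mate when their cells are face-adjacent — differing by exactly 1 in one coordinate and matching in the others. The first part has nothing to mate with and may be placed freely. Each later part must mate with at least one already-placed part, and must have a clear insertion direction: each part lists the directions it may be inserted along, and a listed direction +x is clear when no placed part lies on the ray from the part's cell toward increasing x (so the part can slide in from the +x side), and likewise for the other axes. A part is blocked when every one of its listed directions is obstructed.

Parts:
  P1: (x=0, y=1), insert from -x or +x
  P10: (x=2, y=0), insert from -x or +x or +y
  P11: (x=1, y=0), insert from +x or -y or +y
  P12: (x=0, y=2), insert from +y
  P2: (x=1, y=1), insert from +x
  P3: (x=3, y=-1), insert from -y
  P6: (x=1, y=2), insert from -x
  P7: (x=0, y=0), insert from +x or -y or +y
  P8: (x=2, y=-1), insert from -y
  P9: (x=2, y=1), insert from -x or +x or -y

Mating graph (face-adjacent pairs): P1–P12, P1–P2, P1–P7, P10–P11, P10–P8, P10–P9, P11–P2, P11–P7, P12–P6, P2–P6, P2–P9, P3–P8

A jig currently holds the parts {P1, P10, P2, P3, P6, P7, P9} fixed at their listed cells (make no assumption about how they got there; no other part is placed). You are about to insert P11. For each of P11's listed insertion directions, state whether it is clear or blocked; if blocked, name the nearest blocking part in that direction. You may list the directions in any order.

+x: nearest on ray is P10@(2, 0) ⇒ blocked
-y: ray from P11(1, 0) has no placed part ⇒ clear
+y: nearest on ray is P2@(1, 1) ⇒ blocked

+x: blocked by P10; +y: blocked by P2; -y: clear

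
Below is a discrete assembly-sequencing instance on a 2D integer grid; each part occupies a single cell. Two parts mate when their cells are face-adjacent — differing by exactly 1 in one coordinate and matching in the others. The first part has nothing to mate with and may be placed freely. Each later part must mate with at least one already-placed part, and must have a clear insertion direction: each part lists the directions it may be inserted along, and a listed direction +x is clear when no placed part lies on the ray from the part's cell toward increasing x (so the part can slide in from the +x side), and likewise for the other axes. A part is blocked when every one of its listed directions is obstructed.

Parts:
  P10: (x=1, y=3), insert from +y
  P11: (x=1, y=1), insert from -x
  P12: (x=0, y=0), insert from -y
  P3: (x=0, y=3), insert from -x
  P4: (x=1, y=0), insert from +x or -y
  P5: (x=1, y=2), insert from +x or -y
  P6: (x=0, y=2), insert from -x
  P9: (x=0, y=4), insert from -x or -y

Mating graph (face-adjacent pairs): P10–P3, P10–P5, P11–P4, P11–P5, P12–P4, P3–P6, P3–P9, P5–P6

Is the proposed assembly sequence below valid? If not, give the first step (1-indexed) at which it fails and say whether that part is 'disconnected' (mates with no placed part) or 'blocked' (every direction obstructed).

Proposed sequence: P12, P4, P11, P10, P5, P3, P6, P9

Invalid at step 4 (disconnected)

1. P12@(0, 0) [-y clear] — {P12}
2. P4@(1, 0) [+x clear] — {P12, P4}
3. P11@(1, 1) [-x clear] — {P11, P12, P4}
4. P10@(1, 3) — no placed neighbour ⇒ disconnected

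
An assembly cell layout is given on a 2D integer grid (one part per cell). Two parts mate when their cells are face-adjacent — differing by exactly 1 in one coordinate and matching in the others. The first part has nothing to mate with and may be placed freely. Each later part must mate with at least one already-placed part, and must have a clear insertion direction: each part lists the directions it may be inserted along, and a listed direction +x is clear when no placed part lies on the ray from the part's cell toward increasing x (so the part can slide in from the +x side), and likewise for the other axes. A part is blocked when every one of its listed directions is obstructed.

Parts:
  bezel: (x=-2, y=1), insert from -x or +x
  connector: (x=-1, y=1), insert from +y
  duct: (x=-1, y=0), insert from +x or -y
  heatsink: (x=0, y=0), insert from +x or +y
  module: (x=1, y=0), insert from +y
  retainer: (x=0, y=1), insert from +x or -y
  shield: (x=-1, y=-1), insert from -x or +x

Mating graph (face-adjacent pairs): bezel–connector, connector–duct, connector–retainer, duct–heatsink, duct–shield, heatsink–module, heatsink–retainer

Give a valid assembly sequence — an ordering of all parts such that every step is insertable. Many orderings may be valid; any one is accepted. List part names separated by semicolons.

1. retainer@(0, 1) [+x clear] — {retainer}
2. heatsink@(0, 0) [+x clear] — {heatsink, retainer}
3. duct@(-1, 0) [-y clear] — {duct, heatsink, retainer}
4. module@(1, 0) [+y clear] — {duct, heatsink, module, retainer}
5. connector@(-1, 1) [+y clear] — {connector, duct, heatsink, module, retainer}
6. bezel@(-2, 1) [-x clear] — {bezel, connector, duct, heatsink, module, retainer}
7. shield@(-1, -1) [-x clear] — {bezel, connector, duct, heatsink, module, retainer, shield}

retainer; heatsink; duct; module; connector; bezel; shield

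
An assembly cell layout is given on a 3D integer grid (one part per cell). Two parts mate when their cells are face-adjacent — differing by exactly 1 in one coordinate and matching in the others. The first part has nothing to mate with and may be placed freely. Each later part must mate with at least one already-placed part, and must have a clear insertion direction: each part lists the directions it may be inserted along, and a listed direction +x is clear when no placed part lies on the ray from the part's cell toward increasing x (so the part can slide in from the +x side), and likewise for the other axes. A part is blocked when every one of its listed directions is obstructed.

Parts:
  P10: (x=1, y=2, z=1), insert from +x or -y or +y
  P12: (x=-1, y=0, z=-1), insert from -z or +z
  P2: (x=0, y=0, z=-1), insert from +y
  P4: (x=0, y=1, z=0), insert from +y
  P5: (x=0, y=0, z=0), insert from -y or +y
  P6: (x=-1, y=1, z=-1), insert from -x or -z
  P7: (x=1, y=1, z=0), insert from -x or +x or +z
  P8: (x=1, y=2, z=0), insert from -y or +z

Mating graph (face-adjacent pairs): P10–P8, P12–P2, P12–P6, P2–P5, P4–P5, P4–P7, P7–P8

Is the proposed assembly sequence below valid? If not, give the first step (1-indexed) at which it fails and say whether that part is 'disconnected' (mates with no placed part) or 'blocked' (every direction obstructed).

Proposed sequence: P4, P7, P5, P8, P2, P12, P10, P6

1. P4@(0, 1, 0) [+y clear] — {P4}
2. P7@(1, 1, 0) [+x clear] — {P4, P7}
3. P5@(0, 0, 0) [-y clear] — {P4, P5, P7}
4. P8@(1, 2, 0) [+z clear] — {P4, P5, P7, P8}
5. P2@(0, 0, -1) [+y clear] — {P2, P4, P5, P7, P8}
6. P12@(-1, 0, -1) [-z clear] — {P12, P2, P4, P5, P7, P8}
7. P10@(1, 2, 1) [+x clear] — {P10, P12, P2, P4, P5, P7, P8}
8. P6@(-1, 1, -1) [-x clear] — {P10, P12, P2, P4, P5, P6, P7, P8}

Valid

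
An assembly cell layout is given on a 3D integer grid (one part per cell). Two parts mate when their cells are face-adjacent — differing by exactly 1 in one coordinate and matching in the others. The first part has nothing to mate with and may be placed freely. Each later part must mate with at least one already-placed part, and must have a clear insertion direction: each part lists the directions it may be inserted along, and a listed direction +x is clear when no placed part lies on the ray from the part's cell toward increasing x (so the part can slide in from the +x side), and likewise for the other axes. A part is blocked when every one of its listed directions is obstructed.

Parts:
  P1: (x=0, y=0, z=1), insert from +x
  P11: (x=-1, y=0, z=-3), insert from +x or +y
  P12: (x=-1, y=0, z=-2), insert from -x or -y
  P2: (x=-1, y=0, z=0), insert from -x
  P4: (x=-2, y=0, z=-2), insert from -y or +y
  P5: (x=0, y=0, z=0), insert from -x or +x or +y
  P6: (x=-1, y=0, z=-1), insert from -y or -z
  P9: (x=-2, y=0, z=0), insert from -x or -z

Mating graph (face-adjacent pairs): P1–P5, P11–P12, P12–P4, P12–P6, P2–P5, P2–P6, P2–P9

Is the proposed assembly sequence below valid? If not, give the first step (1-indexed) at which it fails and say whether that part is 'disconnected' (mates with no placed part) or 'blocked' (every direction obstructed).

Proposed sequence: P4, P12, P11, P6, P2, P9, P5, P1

1. P4@(-2, 0, -2) [-y clear] — {P4}
2. P12@(-1, 0, -2) [-y clear] — {P12, P4}
3. P11@(-1, 0, -3) [+x clear] — {P11, P12, P4}
4. P6@(-1, 0, -1) [-y clear] — {P11, P12, P4, P6}
5. P2@(-1, 0, 0) [-x clear] — {P11, P12, P2, P4, P6}
6. P9@(-2, 0, 0) [-x clear] — {P11, P12, P2, P4, P6, P9}
7. P5@(0, 0, 0) [+x clear] — {P11, P12, P2, P4, P5, P6, P9}
8. P1@(0, 0, 1) [+x clear] — {P1, P11, P12, P2, P4, P5, P6, P9}

Valid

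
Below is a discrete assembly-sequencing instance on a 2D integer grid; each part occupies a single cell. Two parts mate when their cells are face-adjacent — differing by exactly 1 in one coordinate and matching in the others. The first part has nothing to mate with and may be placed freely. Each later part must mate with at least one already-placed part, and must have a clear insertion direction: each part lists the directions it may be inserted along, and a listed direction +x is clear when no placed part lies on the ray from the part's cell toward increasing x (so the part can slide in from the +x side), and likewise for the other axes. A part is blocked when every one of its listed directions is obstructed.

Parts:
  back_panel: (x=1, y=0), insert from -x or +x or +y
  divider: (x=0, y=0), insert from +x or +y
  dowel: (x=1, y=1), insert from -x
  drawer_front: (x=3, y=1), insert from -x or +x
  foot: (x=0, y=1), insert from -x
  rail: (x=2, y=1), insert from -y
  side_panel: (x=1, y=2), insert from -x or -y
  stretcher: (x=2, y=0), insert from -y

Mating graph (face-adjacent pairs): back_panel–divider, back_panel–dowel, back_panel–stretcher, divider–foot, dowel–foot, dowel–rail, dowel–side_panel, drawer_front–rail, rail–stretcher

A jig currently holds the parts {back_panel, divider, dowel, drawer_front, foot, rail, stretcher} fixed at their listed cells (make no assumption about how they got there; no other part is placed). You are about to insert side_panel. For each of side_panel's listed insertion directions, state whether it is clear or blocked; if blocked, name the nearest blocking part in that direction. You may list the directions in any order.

-x: clear; -y: blocked by dowel

-x: ray from side_panel(1, 2) has no placed part ⇒ clear
-y: nearest on ray is dowel@(1, 1) ⇒ blocked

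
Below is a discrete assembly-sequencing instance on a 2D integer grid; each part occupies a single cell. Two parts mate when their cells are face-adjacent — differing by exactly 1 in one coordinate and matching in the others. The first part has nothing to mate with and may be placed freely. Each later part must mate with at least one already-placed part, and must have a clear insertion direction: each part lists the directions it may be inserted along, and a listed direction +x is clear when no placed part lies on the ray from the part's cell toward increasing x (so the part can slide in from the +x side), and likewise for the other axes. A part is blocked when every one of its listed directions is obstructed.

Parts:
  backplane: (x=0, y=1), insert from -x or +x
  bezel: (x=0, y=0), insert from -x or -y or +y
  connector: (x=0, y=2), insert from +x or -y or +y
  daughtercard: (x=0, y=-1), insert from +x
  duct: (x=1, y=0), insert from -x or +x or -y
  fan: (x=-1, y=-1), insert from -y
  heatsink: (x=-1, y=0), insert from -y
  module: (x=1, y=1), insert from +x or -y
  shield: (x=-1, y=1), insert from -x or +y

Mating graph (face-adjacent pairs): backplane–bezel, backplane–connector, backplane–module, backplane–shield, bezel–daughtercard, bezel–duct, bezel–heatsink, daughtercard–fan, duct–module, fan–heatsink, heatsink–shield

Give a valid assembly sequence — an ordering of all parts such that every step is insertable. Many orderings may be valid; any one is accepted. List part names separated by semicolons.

1. connector@(0, 2) [+x clear] — {connector}
2. backplane@(0, 1) [-x clear] — {backplane, connector}
3. bezel@(0, 0) [-x clear] — {backplane, bezel, connector}
4. heatsink@(-1, 0) [-y clear] — {backplane, bezel, connector, heatsink}
5. daughtercard@(0, -1) [+x clear] — {backplane, bezel, connector, daughtercard, heatsink}
6. module@(1, 1) [+x clear] — {backplane, bezel, connector, daughtercard, heatsink, module}
7. shield@(-1, 1) [-x clear] — {backplane, bezel, connector, daughtercard, heatsink, module, shield}
8. duct@(1, 0) [+x clear] — {backplane, bezel, connector, daughtercard, duct, heatsink, module, shield}
9. fan@(-1, -1) [-y clear] — {backplane, bezel, connector, daughtercard, duct, fan, heatsink, module, shield}

connector; backplane; bezel; heatsink; daughtercard; module; shield; duct; fan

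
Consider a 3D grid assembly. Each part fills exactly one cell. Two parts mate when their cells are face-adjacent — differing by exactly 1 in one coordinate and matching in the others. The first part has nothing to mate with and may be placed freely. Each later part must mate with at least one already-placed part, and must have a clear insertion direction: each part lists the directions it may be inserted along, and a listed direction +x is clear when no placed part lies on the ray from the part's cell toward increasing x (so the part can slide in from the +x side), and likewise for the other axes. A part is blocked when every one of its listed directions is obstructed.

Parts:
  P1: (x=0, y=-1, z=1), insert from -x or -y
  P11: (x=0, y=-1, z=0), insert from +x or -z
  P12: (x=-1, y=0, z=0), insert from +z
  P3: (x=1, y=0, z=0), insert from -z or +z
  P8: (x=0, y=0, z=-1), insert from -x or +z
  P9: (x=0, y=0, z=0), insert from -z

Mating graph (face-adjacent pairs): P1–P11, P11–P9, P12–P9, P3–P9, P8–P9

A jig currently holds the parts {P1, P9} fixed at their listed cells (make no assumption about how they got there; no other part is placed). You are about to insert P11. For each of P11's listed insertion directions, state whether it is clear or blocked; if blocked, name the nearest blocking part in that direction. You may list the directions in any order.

+x: clear; -z: clear

+x: ray from P11(0, -1, 0) has no placed part ⇒ clear
-z: ray from P11(0, -1, 0) has no placed part ⇒ clear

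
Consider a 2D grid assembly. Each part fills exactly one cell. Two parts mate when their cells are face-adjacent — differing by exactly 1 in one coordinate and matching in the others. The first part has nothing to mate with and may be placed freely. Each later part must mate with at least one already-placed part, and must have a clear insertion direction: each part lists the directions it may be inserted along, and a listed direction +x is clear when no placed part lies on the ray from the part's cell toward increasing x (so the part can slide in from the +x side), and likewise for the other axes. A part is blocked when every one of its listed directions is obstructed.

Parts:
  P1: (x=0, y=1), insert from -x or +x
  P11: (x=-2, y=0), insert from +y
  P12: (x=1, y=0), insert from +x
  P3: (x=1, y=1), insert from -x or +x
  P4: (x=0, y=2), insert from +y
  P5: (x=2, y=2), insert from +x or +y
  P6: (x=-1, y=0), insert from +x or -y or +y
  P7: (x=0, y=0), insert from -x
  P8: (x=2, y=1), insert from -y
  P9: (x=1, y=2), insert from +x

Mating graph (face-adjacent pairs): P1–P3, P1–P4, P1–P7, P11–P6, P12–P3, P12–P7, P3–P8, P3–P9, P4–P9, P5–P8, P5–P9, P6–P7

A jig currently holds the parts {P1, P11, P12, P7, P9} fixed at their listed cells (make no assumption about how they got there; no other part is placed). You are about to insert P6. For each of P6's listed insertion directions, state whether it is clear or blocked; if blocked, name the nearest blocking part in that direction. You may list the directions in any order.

+x: blocked by P7; +y: clear; -y: clear

+x: nearest on ray is P7@(0, 0) ⇒ blocked
-y: ray from P6(-1, 0) has no placed part ⇒ clear
+y: ray from P6(-1, 0) has no placed part ⇒ clear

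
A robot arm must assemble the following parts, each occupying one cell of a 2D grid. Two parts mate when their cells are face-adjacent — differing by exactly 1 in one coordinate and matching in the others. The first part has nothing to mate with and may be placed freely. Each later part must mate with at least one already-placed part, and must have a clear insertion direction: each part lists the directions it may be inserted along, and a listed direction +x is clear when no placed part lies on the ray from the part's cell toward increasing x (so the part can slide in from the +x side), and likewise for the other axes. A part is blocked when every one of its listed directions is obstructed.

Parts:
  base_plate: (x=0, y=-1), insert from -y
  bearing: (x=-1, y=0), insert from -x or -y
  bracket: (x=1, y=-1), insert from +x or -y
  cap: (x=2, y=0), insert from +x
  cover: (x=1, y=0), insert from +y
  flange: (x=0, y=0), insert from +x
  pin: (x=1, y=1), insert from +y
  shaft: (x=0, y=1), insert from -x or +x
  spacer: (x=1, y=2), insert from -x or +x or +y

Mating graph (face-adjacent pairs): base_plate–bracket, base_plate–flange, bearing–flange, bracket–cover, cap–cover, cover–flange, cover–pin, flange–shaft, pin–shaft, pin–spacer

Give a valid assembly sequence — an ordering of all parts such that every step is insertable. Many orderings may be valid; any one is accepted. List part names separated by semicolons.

base_plate; flange; shaft; cover; bracket; cap; pin; spacer; bearing

1. base_plate@(0, -1) [-y clear] — {base_plate}
2. flange@(0, 0) [+x clear] — {base_plate, flange}
3. shaft@(0, 1) [-x clear] — {base_plate, flange, shaft}
4. cover@(1, 0) [+y clear] — {base_plate, cover, flange, shaft}
5. bracket@(1, -1) [+x clear] — {base_plate, bracket, cover, flange, shaft}
6. cap@(2, 0) [+x clear] — {base_plate, bracket, cap, cover, flange, shaft}
7. pin@(1, 1) [+y clear] — {base_plate, bracket, cap, cover, flange, pin, shaft}
8. spacer@(1, 2) [-x clear] — {base_plate, bracket, cap, cover, flange, pin, shaft, spacer}
9. bearing@(-1, 0) [-x clear] — {base_plate, bearing, bracket, cap, cover, flange, pin, shaft, spacer}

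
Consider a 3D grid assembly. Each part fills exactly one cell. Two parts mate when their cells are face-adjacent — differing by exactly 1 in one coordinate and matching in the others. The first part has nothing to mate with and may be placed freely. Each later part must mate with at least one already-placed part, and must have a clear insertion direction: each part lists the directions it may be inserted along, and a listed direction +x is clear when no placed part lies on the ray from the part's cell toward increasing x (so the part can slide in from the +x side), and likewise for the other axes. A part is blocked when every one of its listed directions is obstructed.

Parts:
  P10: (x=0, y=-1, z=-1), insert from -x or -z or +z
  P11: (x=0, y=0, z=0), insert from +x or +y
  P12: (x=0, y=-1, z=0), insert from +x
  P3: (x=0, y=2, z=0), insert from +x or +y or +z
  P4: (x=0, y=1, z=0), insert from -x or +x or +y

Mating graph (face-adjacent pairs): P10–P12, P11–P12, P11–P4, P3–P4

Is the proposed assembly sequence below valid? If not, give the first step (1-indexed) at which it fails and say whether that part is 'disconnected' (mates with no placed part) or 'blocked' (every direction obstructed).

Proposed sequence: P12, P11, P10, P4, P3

Valid

1. P12@(0, -1, 0) [+x clear] — {P12}
2. P11@(0, 0, 0) [+x clear] — {P11, P12}
3. P10@(0, -1, -1) [-x clear] — {P10, P11, P12}
4. P4@(0, 1, 0) [-x clear] — {P10, P11, P12, P4}
5. P3@(0, 2, 0) [+x clear] — {P10, P11, P12, P3, P4}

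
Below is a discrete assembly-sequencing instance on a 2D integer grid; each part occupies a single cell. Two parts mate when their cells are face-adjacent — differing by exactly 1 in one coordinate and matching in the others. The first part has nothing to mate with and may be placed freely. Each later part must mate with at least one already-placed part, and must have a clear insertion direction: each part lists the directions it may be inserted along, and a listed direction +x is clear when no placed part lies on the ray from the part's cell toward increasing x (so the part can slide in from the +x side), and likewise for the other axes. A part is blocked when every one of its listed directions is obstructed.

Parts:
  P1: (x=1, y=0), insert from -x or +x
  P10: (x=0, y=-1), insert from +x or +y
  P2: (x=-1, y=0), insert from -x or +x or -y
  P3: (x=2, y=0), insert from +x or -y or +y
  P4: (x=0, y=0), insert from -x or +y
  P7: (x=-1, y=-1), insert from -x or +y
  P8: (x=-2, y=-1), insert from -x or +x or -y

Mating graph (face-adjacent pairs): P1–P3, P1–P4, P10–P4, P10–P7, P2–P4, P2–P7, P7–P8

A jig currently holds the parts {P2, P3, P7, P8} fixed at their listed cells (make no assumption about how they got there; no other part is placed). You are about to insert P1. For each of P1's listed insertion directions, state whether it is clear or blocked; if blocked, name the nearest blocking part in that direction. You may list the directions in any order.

-x: nearest on ray is P2@(-1, 0) ⇒ blocked
+x: nearest on ray is P3@(2, 0) ⇒ blocked

+x: blocked by P3; -x: blocked by P2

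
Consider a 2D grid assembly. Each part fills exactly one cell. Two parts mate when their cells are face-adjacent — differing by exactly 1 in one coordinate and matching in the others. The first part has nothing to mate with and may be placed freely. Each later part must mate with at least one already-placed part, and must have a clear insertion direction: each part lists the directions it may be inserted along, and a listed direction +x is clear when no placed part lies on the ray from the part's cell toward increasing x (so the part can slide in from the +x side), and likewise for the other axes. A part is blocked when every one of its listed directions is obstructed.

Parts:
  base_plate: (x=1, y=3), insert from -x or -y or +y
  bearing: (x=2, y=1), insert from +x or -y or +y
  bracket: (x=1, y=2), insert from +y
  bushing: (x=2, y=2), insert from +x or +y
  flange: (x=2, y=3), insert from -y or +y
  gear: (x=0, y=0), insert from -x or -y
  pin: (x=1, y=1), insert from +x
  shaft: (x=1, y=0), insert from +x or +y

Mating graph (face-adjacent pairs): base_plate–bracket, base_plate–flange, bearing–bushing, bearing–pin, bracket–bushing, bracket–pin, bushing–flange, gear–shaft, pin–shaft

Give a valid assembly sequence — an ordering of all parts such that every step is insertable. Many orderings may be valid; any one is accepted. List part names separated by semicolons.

shaft; pin; gear; bearing; bushing; flange; bracket; base_plate

1. shaft@(1, 0) [+x clear] — {shaft}
2. pin@(1, 1) [+x clear] — {pin, shaft}
3. gear@(0, 0) [-x clear] — {gear, pin, shaft}
4. bearing@(2, 1) [+x clear] — {bearing, gear, pin, shaft}
5. bushing@(2, 2) [+x clear] — {bearing, bushing, gear, pin, shaft}
6. flange@(2, 3) [+y clear] — {bearing, bushing, flange, gear, pin, shaft}
7. bracket@(1, 2) [+y clear] — {bearing, bracket, bushing, flange, gear, pin, shaft}
8. base_plate@(1, 3) [-x clear] — {base_plate, bearing, bracket, bushing, flange, gear, pin, shaft}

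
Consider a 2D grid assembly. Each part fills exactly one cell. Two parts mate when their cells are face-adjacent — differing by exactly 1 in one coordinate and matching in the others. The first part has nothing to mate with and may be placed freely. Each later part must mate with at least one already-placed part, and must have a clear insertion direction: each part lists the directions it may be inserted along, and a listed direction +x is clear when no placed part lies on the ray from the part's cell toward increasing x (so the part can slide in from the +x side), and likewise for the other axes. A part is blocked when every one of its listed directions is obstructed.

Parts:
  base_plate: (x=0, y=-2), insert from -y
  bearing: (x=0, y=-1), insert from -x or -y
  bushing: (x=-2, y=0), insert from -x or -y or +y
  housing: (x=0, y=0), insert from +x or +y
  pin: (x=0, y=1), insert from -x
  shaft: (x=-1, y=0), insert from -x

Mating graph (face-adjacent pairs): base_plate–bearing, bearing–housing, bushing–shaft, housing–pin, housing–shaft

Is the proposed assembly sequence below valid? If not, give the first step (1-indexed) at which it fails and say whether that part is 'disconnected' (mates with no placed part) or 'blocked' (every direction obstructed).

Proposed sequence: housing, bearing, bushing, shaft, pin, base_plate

1. housing@(0, 0) [+x clear] — {housing}
2. bearing@(0, -1) [-x clear] — {bearing, housing}
3. bushing@(-2, 0) — no placed neighbour ⇒ disconnected

Invalid at step 3 (disconnected)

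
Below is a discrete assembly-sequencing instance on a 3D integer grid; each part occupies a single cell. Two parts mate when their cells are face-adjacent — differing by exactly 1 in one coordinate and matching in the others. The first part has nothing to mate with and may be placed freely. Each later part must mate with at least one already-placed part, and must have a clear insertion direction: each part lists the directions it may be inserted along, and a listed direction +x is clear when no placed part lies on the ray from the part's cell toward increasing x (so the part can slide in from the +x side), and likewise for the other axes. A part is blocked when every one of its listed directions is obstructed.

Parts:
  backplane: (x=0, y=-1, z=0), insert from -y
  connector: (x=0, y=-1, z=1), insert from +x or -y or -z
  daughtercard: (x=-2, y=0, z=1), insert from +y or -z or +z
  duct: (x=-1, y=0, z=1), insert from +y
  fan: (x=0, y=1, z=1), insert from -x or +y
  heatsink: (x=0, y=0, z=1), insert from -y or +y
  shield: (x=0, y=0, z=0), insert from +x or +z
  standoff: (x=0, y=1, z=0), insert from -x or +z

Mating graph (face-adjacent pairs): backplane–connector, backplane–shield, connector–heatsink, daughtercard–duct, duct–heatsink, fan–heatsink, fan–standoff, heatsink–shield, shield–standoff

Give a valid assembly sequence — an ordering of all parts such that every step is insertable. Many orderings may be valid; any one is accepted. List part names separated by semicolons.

standoff; fan; shield; backplane; heatsink; duct; daughtercard; connector

1. standoff@(0, 1, 0) [-x clear] — {standoff}
2. fan@(0, 1, 1) [-x clear] — {fan, standoff}
3. shield@(0, 0, 0) [+x clear] — {fan, shield, standoff}
4. backplane@(0, -1, 0) [-y clear] — {backplane, fan, shield, standoff}
5. heatsink@(0, 0, 1) [-y clear] — {backplane, fan, heatsink, shield, standoff}
6. duct@(-1, 0, 1) [+y clear] — {backplane, duct, fan, heatsink, shield, standoff}
7. daughtercard@(-2, 0, 1) [+y clear] — {backplane, daughtercard, duct, fan, heatsink, shield, standoff}
8. connector@(0, -1, 1) [+x clear] — {backplane, connector, daughtercard, duct, fan, heatsink, shield, standoff}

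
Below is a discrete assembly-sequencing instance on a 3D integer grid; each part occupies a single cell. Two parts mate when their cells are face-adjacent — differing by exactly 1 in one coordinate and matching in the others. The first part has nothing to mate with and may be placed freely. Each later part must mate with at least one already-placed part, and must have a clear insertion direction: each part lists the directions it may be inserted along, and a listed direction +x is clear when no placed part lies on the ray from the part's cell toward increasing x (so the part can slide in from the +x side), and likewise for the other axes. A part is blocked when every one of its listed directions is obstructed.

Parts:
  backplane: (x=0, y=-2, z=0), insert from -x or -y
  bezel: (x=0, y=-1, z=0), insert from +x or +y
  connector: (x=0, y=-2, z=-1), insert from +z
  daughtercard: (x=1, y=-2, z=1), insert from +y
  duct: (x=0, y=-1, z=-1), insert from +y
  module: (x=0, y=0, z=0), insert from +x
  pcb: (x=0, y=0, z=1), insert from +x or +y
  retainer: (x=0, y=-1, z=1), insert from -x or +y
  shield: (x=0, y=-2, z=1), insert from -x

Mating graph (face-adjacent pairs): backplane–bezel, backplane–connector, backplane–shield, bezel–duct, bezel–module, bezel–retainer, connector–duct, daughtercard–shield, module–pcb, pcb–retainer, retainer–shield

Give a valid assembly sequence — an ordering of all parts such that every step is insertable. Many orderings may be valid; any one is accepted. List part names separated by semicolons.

1. pcb@(0, 0, 1) [+x clear] — {pcb}
2. module@(0, 0, 0) [+x clear] — {module, pcb}
3. bezel@(0, -1, 0) [+x clear] — {bezel, module, pcb}
4. retainer@(0, -1, 1) [-x clear] — {bezel, module, pcb, retainer}
5. duct@(0, -1, -1) [+y clear] — {bezel, duct, module, pcb, retainer}
6. connector@(0, -2, -1) [+z clear] — {bezel, connector, duct, module, pcb, retainer}
7. shield@(0, -2, 1) [-x clear] — {bezel, connector, duct, module, pcb, retainer, shield}
8. daughtercard@(1, -2, 1) [+y clear] — {bezel, connector, daughtercard, duct, module, pcb, retainer, shield}
9. backplane@(0, -2, 0) [-x clear] — {backplane, bezel, connector, daughtercard, duct, module, pcb, retainer, shield}

pcb; module; bezel; retainer; duct; connector; shield; daughtercard; backplane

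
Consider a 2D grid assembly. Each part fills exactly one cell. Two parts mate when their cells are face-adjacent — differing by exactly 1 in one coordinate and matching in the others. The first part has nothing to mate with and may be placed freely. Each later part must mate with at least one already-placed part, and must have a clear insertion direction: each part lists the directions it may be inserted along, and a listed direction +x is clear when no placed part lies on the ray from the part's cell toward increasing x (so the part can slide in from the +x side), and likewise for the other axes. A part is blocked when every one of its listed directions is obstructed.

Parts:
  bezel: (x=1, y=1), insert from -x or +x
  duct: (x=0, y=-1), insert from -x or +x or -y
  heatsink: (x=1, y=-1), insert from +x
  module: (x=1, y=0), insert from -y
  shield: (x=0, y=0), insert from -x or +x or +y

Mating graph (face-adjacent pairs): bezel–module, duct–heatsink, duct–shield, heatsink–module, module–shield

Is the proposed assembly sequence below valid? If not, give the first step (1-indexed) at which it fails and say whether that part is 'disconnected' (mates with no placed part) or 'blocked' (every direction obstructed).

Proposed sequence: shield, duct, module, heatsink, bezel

Valid

1. shield@(0, 0) [-x clear] — {shield}
2. duct@(0, -1) [-x clear] — {duct, shield}
3. module@(1, 0) [-y clear] — {duct, module, shield}
4. heatsink@(1, -1) [+x clear] — {duct, heatsink, module, shield}
5. bezel@(1, 1) [-x clear] — {bezel, duct, heatsink, module, shield}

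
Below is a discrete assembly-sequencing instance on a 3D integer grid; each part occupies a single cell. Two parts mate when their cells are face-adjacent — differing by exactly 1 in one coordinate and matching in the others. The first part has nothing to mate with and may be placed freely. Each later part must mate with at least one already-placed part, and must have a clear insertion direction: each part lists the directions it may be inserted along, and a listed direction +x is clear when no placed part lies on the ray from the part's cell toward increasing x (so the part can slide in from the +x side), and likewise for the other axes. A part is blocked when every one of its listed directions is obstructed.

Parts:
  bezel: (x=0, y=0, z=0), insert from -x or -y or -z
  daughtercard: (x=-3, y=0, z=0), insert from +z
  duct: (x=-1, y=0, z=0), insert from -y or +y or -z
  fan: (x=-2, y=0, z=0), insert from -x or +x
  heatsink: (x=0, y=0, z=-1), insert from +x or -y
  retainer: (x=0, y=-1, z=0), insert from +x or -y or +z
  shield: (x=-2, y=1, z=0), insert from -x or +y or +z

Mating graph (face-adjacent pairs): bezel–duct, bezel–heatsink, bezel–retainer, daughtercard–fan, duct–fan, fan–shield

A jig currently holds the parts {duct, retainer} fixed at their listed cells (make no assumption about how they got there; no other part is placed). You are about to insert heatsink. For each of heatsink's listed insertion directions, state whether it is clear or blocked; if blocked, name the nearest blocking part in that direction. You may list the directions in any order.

+x: clear; -y: clear

+x: ray from heatsink(0, 0, -1) has no placed part ⇒ clear
-y: ray from heatsink(0, 0, -1) has no placed part ⇒ clear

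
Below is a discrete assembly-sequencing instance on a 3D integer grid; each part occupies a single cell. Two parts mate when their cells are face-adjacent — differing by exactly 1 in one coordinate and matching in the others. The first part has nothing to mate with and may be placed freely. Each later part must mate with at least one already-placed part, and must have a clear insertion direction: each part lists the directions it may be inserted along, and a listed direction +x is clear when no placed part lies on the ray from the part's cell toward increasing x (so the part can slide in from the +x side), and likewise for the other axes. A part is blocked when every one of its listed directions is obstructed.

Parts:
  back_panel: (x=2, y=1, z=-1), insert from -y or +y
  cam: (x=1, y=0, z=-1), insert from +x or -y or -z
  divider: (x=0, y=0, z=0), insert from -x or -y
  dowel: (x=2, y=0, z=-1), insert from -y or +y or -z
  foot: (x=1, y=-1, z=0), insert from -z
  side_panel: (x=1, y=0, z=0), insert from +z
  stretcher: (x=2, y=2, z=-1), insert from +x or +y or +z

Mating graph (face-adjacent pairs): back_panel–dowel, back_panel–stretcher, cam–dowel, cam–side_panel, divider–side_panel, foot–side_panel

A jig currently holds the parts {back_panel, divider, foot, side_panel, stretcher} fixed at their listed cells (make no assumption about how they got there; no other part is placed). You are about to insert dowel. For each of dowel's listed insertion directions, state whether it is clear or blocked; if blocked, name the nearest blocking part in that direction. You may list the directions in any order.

+y: blocked by back_panel; -y: clear; -z: clear

-y: ray from dowel(2, 0, -1) has no placed part ⇒ clear
+y: nearest on ray is back_panel@(2, 1, -1) ⇒ blocked
-z: ray from dowel(2, 0, -1) has no placed part ⇒ clear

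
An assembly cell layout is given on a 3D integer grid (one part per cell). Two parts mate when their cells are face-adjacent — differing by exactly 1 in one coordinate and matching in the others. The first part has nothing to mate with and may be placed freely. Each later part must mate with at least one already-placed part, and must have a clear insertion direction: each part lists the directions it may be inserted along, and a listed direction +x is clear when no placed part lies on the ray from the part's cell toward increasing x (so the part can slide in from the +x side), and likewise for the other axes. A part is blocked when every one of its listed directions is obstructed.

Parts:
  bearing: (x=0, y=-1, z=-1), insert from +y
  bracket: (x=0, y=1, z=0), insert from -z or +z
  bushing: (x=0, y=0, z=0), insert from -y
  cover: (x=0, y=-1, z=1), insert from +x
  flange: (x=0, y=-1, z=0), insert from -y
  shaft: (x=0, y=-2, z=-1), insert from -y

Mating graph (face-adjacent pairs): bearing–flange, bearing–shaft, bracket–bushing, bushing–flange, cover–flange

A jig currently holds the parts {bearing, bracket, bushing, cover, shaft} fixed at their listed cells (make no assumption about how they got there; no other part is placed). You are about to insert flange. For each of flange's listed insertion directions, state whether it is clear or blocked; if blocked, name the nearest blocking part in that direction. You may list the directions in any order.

-y: clear

-y: ray from flange(0, -1, 0) has no placed part ⇒ clear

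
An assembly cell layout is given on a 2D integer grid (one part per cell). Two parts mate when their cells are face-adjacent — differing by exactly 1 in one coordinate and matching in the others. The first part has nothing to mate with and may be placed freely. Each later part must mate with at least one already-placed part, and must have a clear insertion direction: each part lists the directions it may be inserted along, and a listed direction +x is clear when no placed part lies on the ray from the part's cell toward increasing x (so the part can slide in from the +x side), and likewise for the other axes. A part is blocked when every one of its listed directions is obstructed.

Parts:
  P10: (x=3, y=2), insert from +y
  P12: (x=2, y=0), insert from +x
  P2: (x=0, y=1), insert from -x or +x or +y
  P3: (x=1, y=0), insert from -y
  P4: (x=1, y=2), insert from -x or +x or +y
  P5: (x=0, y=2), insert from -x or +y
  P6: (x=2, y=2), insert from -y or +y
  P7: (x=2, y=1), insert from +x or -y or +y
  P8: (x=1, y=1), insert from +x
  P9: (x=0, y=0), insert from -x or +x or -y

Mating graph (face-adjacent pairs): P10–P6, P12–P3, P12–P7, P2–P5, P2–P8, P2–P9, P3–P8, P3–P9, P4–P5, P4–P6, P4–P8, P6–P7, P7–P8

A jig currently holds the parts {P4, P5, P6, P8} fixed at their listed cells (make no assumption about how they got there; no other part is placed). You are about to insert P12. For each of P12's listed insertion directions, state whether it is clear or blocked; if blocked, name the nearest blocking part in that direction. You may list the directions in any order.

+x: clear

+x: ray from P12(2, 0) has no placed part ⇒ clear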